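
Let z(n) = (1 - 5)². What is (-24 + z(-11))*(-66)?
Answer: 528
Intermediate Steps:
z(n) = 16 (z(n) = (-4)² = 16)
(-24 + z(-11))*(-66) = (-24 + 16)*(-66) = -8*(-66) = 528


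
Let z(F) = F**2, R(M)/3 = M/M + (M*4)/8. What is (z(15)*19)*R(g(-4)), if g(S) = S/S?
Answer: 38475/2 ≈ 19238.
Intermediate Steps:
g(S) = 1
R(M) = 3 + 3*M/2 (R(M) = 3*(M/M + (M*4)/8) = 3*(1 + (4*M)*(1/8)) = 3*(1 + M/2) = 3 + 3*M/2)
(z(15)*19)*R(g(-4)) = (15**2*19)*(3 + (3/2)*1) = (225*19)*(3 + 3/2) = 4275*(9/2) = 38475/2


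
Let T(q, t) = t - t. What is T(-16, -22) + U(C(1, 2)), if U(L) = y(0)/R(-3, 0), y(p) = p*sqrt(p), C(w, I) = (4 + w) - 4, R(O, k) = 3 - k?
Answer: 0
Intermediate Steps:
T(q, t) = 0
C(w, I) = w
y(p) = p**(3/2)
U(L) = 0 (U(L) = 0**(3/2)/(3 - 1*0) = 0/(3 + 0) = 0/3 = 0*(1/3) = 0)
T(-16, -22) + U(C(1, 2)) = 0 + 0 = 0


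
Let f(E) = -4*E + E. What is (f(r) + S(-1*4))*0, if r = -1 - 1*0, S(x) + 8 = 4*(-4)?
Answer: 0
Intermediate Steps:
S(x) = -24 (S(x) = -8 + 4*(-4) = -8 - 16 = -24)
r = -1 (r = -1 + 0 = -1)
f(E) = -3*E
(f(r) + S(-1*4))*0 = (-3*(-1) - 24)*0 = (3 - 24)*0 = -21*0 = 0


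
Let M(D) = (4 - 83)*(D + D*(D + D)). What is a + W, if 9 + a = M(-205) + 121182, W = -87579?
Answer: -6590161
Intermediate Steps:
M(D) = -158*D**2 - 79*D (M(D) = -79*(D + D*(2*D)) = -79*(D + 2*D**2) = -158*D**2 - 79*D)
a = -6502582 (a = -9 + (-79*(-205)*(1 + 2*(-205)) + 121182) = -9 + (-79*(-205)*(1 - 410) + 121182) = -9 + (-79*(-205)*(-409) + 121182) = -9 + (-6623755 + 121182) = -9 - 6502573 = -6502582)
a + W = -6502582 - 87579 = -6590161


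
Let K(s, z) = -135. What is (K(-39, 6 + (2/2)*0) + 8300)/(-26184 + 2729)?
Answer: -1633/4691 ≈ -0.34811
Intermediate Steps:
(K(-39, 6 + (2/2)*0) + 8300)/(-26184 + 2729) = (-135 + 8300)/(-26184 + 2729) = 8165/(-23455) = 8165*(-1/23455) = -1633/4691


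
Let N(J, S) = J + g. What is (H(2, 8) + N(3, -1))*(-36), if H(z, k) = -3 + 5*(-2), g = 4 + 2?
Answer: 144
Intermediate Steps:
g = 6
N(J, S) = 6 + J (N(J, S) = J + 6 = 6 + J)
H(z, k) = -13 (H(z, k) = -3 - 10 = -13)
(H(2, 8) + N(3, -1))*(-36) = (-13 + (6 + 3))*(-36) = (-13 + 9)*(-36) = -4*(-36) = 144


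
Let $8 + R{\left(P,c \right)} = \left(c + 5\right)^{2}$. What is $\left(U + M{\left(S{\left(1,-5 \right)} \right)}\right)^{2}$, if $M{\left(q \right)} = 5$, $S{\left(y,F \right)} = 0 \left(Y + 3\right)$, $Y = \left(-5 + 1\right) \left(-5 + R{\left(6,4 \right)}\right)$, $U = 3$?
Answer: $64$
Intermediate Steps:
$R{\left(P,c \right)} = -8 + \left(5 + c\right)^{2}$ ($R{\left(P,c \right)} = -8 + \left(c + 5\right)^{2} = -8 + \left(5 + c\right)^{2}$)
$Y = -272$ ($Y = \left(-5 + 1\right) \left(-5 - \left(8 - \left(5 + 4\right)^{2}\right)\right) = - 4 \left(-5 - \left(8 - 9^{2}\right)\right) = - 4 \left(-5 + \left(-8 + 81\right)\right) = - 4 \left(-5 + 73\right) = \left(-4\right) 68 = -272$)
$S{\left(y,F \right)} = 0$ ($S{\left(y,F \right)} = 0 \left(-272 + 3\right) = 0 \left(-269\right) = 0$)
$\left(U + M{\left(S{\left(1,-5 \right)} \right)}\right)^{2} = \left(3 + 5\right)^{2} = 8^{2} = 64$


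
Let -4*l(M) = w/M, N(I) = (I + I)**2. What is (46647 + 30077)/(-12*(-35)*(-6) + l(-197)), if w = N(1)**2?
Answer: -3778657/124109 ≈ -30.446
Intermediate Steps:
N(I) = 4*I**2 (N(I) = (2*I)**2 = 4*I**2)
w = 16 (w = (4*1**2)**2 = (4*1)**2 = 4**2 = 16)
l(M) = -4/M
(46647 + 30077)/(-12*(-35)*(-6) + l(-197)) = (46647 + 30077)/(-12*(-35)*(-6) - 4/(-197)) = 76724/(420*(-6) - 4*(-1/197)) = 76724/(-2520 + 4/197) = 76724/(-496436/197) = 76724*(-197/496436) = -3778657/124109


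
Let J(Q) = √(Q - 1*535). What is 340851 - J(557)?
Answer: 340851 - √22 ≈ 3.4085e+5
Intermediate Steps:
J(Q) = √(-535 + Q) (J(Q) = √(Q - 535) = √(-535 + Q))
340851 - J(557) = 340851 - √(-535 + 557) = 340851 - √22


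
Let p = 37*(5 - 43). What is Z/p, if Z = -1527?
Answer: 1527/1406 ≈ 1.0861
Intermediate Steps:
p = -1406 (p = 37*(-38) = -1406)
Z/p = -1527/(-1406) = -1527*(-1/1406) = 1527/1406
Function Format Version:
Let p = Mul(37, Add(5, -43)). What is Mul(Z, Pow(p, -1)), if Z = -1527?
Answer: Rational(1527, 1406) ≈ 1.0861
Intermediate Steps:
p = -1406 (p = Mul(37, -38) = -1406)
Mul(Z, Pow(p, -1)) = Mul(-1527, Pow(-1406, -1)) = Mul(-1527, Rational(-1, 1406)) = Rational(1527, 1406)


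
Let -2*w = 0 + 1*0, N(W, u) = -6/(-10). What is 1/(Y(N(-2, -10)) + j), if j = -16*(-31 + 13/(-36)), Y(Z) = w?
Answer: 9/4516 ≈ 0.0019929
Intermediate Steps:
N(W, u) = ⅗ (N(W, u) = -6*(-⅒) = ⅗)
w = 0 (w = -(0 + 1*0)/2 = -(0 + 0)/2 = -½*0 = 0)
Y(Z) = 0
j = 4516/9 (j = -16*(-31 + 13*(-1/36)) = -16*(-31 - 13/36) = -16*(-1129/36) = 4516/9 ≈ 501.78)
1/(Y(N(-2, -10)) + j) = 1/(0 + 4516/9) = 1/(4516/9) = 9/4516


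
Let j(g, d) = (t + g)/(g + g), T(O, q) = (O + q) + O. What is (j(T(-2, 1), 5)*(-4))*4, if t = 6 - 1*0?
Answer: 8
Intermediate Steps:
t = 6 (t = 6 + 0 = 6)
T(O, q) = q + 2*O
j(g, d) = (6 + g)/(2*g) (j(g, d) = (6 + g)/(g + g) = (6 + g)/((2*g)) = (6 + g)*(1/(2*g)) = (6 + g)/(2*g))
(j(T(-2, 1), 5)*(-4))*4 = (((6 + (1 + 2*(-2)))/(2*(1 + 2*(-2))))*(-4))*4 = (((6 + (1 - 4))/(2*(1 - 4)))*(-4))*4 = (((½)*(6 - 3)/(-3))*(-4))*4 = (((½)*(-⅓)*3)*(-4))*4 = -½*(-4)*4 = 2*4 = 8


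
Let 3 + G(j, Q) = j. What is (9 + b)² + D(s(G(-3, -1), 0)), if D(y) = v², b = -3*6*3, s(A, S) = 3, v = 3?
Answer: 2034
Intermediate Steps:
G(j, Q) = -3 + j
b = -54 (b = -18*3 = -54)
D(y) = 9 (D(y) = 3² = 9)
(9 + b)² + D(s(G(-3, -1), 0)) = (9 - 54)² + 9 = (-45)² + 9 = 2025 + 9 = 2034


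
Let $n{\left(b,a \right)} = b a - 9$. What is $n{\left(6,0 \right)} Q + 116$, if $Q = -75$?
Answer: $791$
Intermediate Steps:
$n{\left(b,a \right)} = -9 + a b$ ($n{\left(b,a \right)} = a b - 9 = -9 + a b$)
$n{\left(6,0 \right)} Q + 116 = \left(-9 + 0 \cdot 6\right) \left(-75\right) + 116 = \left(-9 + 0\right) \left(-75\right) + 116 = \left(-9\right) \left(-75\right) + 116 = 675 + 116 = 791$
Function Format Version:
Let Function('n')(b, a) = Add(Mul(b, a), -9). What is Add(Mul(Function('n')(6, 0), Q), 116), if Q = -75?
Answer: 791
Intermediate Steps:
Function('n')(b, a) = Add(-9, Mul(a, b)) (Function('n')(b, a) = Add(Mul(a, b), -9) = Add(-9, Mul(a, b)))
Add(Mul(Function('n')(6, 0), Q), 116) = Add(Mul(Add(-9, Mul(0, 6)), -75), 116) = Add(Mul(Add(-9, 0), -75), 116) = Add(Mul(-9, -75), 116) = Add(675, 116) = 791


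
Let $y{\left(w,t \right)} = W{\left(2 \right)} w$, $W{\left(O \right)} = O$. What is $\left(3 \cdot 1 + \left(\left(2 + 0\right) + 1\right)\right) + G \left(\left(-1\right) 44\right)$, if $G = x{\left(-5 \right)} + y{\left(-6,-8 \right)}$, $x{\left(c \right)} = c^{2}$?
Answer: $-566$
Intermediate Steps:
$y{\left(w,t \right)} = 2 w$
$G = 13$ ($G = \left(-5\right)^{2} + 2 \left(-6\right) = 25 - 12 = 13$)
$\left(3 \cdot 1 + \left(\left(2 + 0\right) + 1\right)\right) + G \left(\left(-1\right) 44\right) = \left(3 \cdot 1 + \left(\left(2 + 0\right) + 1\right)\right) + 13 \left(\left(-1\right) 44\right) = \left(3 + \left(2 + 1\right)\right) + 13 \left(-44\right) = \left(3 + 3\right) - 572 = 6 - 572 = -566$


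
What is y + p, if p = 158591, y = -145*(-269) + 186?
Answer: 197782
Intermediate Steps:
y = 39191 (y = 39005 + 186 = 39191)
y + p = 39191 + 158591 = 197782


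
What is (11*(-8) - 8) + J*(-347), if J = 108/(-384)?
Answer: 51/32 ≈ 1.5938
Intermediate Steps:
J = -9/32 (J = 108*(-1/384) = -9/32 ≈ -0.28125)
(11*(-8) - 8) + J*(-347) = (11*(-8) - 8) - 9/32*(-347) = (-88 - 8) + 3123/32 = -96 + 3123/32 = 51/32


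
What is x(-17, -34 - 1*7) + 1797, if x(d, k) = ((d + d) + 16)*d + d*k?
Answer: 2800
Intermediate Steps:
x(d, k) = d*k + d*(16 + 2*d) (x(d, k) = (2*d + 16)*d + d*k = (16 + 2*d)*d + d*k = d*(16 + 2*d) + d*k = d*k + d*(16 + 2*d))
x(-17, -34 - 1*7) + 1797 = -17*(16 + (-34 - 1*7) + 2*(-17)) + 1797 = -17*(16 + (-34 - 7) - 34) + 1797 = -17*(16 - 41 - 34) + 1797 = -17*(-59) + 1797 = 1003 + 1797 = 2800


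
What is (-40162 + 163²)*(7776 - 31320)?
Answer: 320033592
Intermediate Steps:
(-40162 + 163²)*(7776 - 31320) = (-40162 + 26569)*(-23544) = -13593*(-23544) = 320033592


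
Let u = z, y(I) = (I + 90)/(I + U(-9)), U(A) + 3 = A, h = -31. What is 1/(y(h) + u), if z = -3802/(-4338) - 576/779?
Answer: -72654993/89733404 ≈ -0.80968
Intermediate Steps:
U(A) = -3 + A
y(I) = (90 + I)/(-12 + I) (y(I) = (I + 90)/(I + (-3 - 9)) = (90 + I)/(I - 12) = (90 + I)/(-12 + I))
z = 231535/1689651 (z = -3802*(-1/4338) - 576*1/779 = 1901/2169 - 576/779 = 231535/1689651 ≈ 0.13703)
u = 231535/1689651 ≈ 0.13703
1/(y(h) + u) = 1/((90 - 31)/(-12 - 31) + 231535/1689651) = 1/(59/(-43) + 231535/1689651) = 1/(-1/43*59 + 231535/1689651) = 1/(-59/43 + 231535/1689651) = 1/(-89733404/72654993) = -72654993/89733404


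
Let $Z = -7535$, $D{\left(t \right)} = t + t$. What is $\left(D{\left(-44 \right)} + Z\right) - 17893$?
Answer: $-25516$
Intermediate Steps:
$D{\left(t \right)} = 2 t$
$\left(D{\left(-44 \right)} + Z\right) - 17893 = \left(2 \left(-44\right) - 7535\right) - 17893 = \left(-88 - 7535\right) - 17893 = -7623 - 17893 = -25516$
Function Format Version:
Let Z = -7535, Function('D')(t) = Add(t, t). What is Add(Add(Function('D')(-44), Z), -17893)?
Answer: -25516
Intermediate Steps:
Function('D')(t) = Mul(2, t)
Add(Add(Function('D')(-44), Z), -17893) = Add(Add(Mul(2, -44), -7535), -17893) = Add(Add(-88, -7535), -17893) = Add(-7623, -17893) = -25516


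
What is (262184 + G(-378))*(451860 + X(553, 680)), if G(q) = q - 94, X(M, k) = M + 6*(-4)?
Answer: 118395629968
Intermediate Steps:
X(M, k) = -24 + M (X(M, k) = M - 24 = -24 + M)
G(q) = -94 + q
(262184 + G(-378))*(451860 + X(553, 680)) = (262184 + (-94 - 378))*(451860 + (-24 + 553)) = (262184 - 472)*(451860 + 529) = 261712*452389 = 118395629968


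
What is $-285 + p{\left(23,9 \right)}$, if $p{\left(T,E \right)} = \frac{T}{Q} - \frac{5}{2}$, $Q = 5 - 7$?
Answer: $-299$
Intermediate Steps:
$Q = -2$ ($Q = 5 - 7 = -2$)
$p{\left(T,E \right)} = - \frac{5}{2} - \frac{T}{2}$ ($p{\left(T,E \right)} = \frac{T}{-2} - \frac{5}{2} = T \left(- \frac{1}{2}\right) - \frac{5}{2} = - \frac{T}{2} - \frac{5}{2} = - \frac{5}{2} - \frac{T}{2}$)
$-285 + p{\left(23,9 \right)} = -285 - 14 = -299$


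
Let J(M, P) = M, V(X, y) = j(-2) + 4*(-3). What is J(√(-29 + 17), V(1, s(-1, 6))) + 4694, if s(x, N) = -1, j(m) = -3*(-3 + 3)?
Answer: 4694 + 2*I*√3 ≈ 4694.0 + 3.4641*I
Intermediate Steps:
j(m) = 0 (j(m) = -3*0 = 0)
V(X, y) = -12 (V(X, y) = 0 + 4*(-3) = 0 - 12 = -12)
J(√(-29 + 17), V(1, s(-1, 6))) + 4694 = √(-29 + 17) + 4694 = √(-12) + 4694 = 2*I*√3 + 4694 = 4694 + 2*I*√3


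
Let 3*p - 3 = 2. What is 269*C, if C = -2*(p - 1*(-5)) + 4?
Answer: -7532/3 ≈ -2510.7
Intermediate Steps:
p = 5/3 (p = 1 + (⅓)*2 = 1 + ⅔ = 5/3 ≈ 1.6667)
C = -28/3 (C = -2*(5/3 - 1*(-5)) + 4 = -2*(5/3 + 5) + 4 = -2*20/3 + 4 = -40/3 + 4 = -28/3 ≈ -9.3333)
269*C = 269*(-28/3) = -7532/3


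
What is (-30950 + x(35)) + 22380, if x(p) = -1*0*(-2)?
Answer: -8570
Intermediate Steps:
x(p) = 0 (x(p) = 0*(-2) = 0)
(-30950 + x(35)) + 22380 = (-30950 + 0) + 22380 = -30950 + 22380 = -8570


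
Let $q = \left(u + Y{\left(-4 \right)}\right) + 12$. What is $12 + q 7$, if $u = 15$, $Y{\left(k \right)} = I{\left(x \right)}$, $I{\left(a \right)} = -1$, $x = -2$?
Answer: $194$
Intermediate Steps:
$Y{\left(k \right)} = -1$
$q = 26$ ($q = \left(15 - 1\right) + 12 = 14 + 12 = 26$)
$12 + q 7 = 12 + 26 \cdot 7 = 12 + 182 = 194$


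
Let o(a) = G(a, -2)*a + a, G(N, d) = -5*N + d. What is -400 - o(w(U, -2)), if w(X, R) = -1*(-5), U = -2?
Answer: -270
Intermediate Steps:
G(N, d) = d - 5*N
w(X, R) = 5
o(a) = a + a*(-2 - 5*a) (o(a) = (-2 - 5*a)*a + a = a*(-2 - 5*a) + a = a + a*(-2 - 5*a))
-400 - o(w(U, -2)) = -400 - (-1)*5*(1 + 5*5) = -400 - (-1)*5*(1 + 25) = -400 - (-1)*5*26 = -400 - 1*(-130) = -400 + 130 = -270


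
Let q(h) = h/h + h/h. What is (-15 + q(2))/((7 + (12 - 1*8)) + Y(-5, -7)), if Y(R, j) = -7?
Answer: -13/4 ≈ -3.2500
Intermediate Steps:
q(h) = 2 (q(h) = 1 + 1 = 2)
(-15 + q(2))/((7 + (12 - 1*8)) + Y(-5, -7)) = (-15 + 2)/((7 + (12 - 1*8)) - 7) = -13/((7 + (12 - 8)) - 7) = -13/((7 + 4) - 7) = -13/(11 - 7) = -13/4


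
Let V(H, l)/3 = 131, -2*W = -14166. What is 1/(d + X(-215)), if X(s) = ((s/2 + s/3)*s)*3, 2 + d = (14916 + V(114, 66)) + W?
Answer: 2/275905 ≈ 7.2489e-6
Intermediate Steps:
W = 7083 (W = -½*(-14166) = 7083)
V(H, l) = 393 (V(H, l) = 3*131 = 393)
d = 22390 (d = -2 + ((14916 + 393) + 7083) = -2 + (15309 + 7083) = -2 + 22392 = 22390)
X(s) = 5*s²/2 (X(s) = ((s*(½) + s*(⅓))*s)*3 = ((s/2 + s/3)*s)*3 = ((5*s/6)*s)*3 = (5*s²/6)*3 = 5*s²/2)
1/(d + X(-215)) = 1/(22390 + (5/2)*(-215)²) = 1/(22390 + (5/2)*46225) = 1/(22390 + 231125/2) = 1/(275905/2) = 2/275905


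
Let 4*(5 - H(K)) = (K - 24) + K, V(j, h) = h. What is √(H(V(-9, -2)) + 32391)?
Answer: √32403 ≈ 180.01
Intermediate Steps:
H(K) = 11 - K/2 (H(K) = 5 - ((K - 24) + K)/4 = 5 - ((-24 + K) + K)/4 = 5 - (-24 + 2*K)/4 = 5 + (6 - K/2) = 11 - K/2)
√(H(V(-9, -2)) + 32391) = √((11 - ½*(-2)) + 32391) = √((11 + 1) + 32391) = √(12 + 32391) = √32403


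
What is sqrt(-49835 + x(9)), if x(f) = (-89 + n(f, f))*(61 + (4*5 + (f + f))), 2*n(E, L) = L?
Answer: I*sqrt(232802)/2 ≈ 241.25*I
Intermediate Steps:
n(E, L) = L/2
x(f) = (-89 + f/2)*(81 + 2*f) (x(f) = (-89 + f/2)*(61 + (4*5 + (f + f))) = (-89 + f/2)*(61 + (20 + 2*f)) = (-89 + f/2)*(81 + 2*f))
sqrt(-49835 + x(9)) = sqrt(-49835 + (-7209 + 9**2 - 275/2*9)) = sqrt(-49835 + (-7209 + 81 - 2475/2)) = sqrt(-49835 - 16731/2) = sqrt(-116401/2) = I*sqrt(232802)/2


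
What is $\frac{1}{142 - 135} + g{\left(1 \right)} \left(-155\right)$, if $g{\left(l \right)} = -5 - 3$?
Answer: $\frac{8681}{7} \approx 1240.1$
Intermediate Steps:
$g{\left(l \right)} = -8$ ($g{\left(l \right)} = -5 - 3 = -8$)
$\frac{1}{142 - 135} + g{\left(1 \right)} \left(-155\right) = \frac{1}{142 - 135} - -1240 = \frac{1}{7} + 1240 = \frac{8681}{7}$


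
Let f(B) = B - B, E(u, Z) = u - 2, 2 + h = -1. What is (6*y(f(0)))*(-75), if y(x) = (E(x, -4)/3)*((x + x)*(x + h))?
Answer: 0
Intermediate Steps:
h = -3 (h = -2 - 1 = -3)
E(u, Z) = -2 + u
f(B) = 0
y(x) = 2*x*(-3 + x)*(-2/3 + x/3) (y(x) = ((-2 + x)/3)*((x + x)*(x - 3)) = ((-2 + x)*(1/3))*((2*x)*(-3 + x)) = (-2/3 + x/3)*(2*x*(-3 + x)) = 2*x*(-3 + x)*(-2/3 + x/3))
(6*y(f(0)))*(-75) = (6*((2/3)*0*(-3 + 0)*(-2 + 0)))*(-75) = (6*((2/3)*0*(-3)*(-2)))*(-75) = (6*0)*(-75) = 0*(-75) = 0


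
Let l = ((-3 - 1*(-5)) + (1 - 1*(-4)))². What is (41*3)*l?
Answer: 6027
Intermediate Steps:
l = 49 (l = ((-3 + 5) + (1 + 4))² = (2 + 5)² = 7² = 49)
(41*3)*l = (41*3)*49 = 123*49 = 6027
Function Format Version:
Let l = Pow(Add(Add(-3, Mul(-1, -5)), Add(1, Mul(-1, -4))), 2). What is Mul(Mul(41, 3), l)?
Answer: 6027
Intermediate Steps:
l = 49 (l = Pow(Add(Add(-3, 5), Add(1, 4)), 2) = Pow(Add(2, 5), 2) = Pow(7, 2) = 49)
Mul(Mul(41, 3), l) = Mul(Mul(41, 3), 49) = Mul(123, 49) = 6027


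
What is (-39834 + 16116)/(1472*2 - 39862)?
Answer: 3953/6153 ≈ 0.64245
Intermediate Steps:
(-39834 + 16116)/(1472*2 - 39862) = -23718/(2944 - 39862) = -23718/(-36918) = -23718*(-1/36918) = 3953/6153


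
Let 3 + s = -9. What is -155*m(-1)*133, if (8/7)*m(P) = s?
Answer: 432915/2 ≈ 2.1646e+5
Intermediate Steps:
s = -12 (s = -3 - 9 = -12)
m(P) = -21/2 (m(P) = (7/8)*(-12) = -21/2)
-155*m(-1)*133 = -155*(-21/2)*133 = (3255/2)*133 = 432915/2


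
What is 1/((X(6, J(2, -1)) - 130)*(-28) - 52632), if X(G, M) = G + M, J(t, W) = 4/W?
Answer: -1/49048 ≈ -2.0388e-5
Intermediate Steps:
1/((X(6, J(2, -1)) - 130)*(-28) - 52632) = 1/(((6 + 4/(-1)) - 130)*(-28) - 52632) = 1/(((6 + 4*(-1)) - 130)*(-28) - 52632) = 1/(((6 - 4) - 130)*(-28) - 52632) = 1/((2 - 130)*(-28) - 52632) = 1/(-128*(-28) - 52632) = 1/(3584 - 52632) = 1/(-49048) = -1/49048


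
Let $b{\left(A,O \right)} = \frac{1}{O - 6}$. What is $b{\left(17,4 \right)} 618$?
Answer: $-309$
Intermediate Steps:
$b{\left(A,O \right)} = \frac{1}{-6 + O}$
$b{\left(17,4 \right)} 618 = \frac{1}{-6 + 4} \cdot 618 = \frac{1}{-2} \cdot 618 = \left(- \frac{1}{2}\right) 618 = -309$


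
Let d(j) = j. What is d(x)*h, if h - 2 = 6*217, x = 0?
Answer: 0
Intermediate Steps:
h = 1304 (h = 2 + 6*217 = 2 + 1302 = 1304)
d(x)*h = 0*1304 = 0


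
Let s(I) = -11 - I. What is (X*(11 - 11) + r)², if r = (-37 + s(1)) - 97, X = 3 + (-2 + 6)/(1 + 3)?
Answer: 21316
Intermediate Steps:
X = 4 (X = 3 + 4/4 = 3 + 4*(¼) = 3 + 1 = 4)
r = -146 (r = (-37 + (-11 - 1*1)) - 97 = (-37 + (-11 - 1)) - 97 = (-37 - 12) - 97 = -49 - 97 = -146)
(X*(11 - 11) + r)² = (4*(11 - 11) - 146)² = (4*0 - 146)² = (0 - 146)² = (-146)² = 21316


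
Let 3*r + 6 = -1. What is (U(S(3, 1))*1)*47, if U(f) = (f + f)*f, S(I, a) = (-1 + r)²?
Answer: 940000/81 ≈ 11605.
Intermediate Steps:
r = -7/3 (r = -2 + (⅓)*(-1) = -2 - ⅓ = -7/3 ≈ -2.3333)
S(I, a) = 100/9 (S(I, a) = (-1 - 7/3)² = (-10/3)² = 100/9)
U(f) = 2*f² (U(f) = (2*f)*f = 2*f²)
(U(S(3, 1))*1)*47 = ((2*(100/9)²)*1)*47 = ((2*(10000/81))*1)*47 = ((20000/81)*1)*47 = (20000/81)*47 = 940000/81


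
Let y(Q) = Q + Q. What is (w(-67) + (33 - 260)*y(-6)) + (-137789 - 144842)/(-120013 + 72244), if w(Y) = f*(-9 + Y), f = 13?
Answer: 83209615/47769 ≈ 1741.9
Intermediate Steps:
y(Q) = 2*Q
w(Y) = -117 + 13*Y (w(Y) = 13*(-9 + Y) = -117 + 13*Y)
(w(-67) + (33 - 260)*y(-6)) + (-137789 - 144842)/(-120013 + 72244) = ((-117 + 13*(-67)) + (33 - 260)*(2*(-6))) + (-137789 - 144842)/(-120013 + 72244) = ((-117 - 871) - 227*(-12)) - 282631/(-47769) = (-988 + 2724) - 282631*(-1/47769) = 1736 + 282631/47769 = 83209615/47769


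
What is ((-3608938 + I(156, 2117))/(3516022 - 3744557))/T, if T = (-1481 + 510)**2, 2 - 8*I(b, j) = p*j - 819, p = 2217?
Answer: 4195509/215472167935 ≈ 1.9471e-5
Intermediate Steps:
I(b, j) = 821/8 - 2217*j/8 (I(b, j) = 1/4 - (2217*j - 819)/8 = 1/4 - (-819 + 2217*j)/8 = 1/4 + (819/8 - 2217*j/8) = 821/8 - 2217*j/8)
T = 942841 (T = (-971)**2 = 942841)
((-3608938 + I(156, 2117))/(3516022 - 3744557))/T = ((-3608938 + (821/8 - 2217/8*2117))/(3516022 - 3744557))/942841 = ((-3608938 + (821/8 - 4693389/8))/(-228535))*(1/942841) = ((-3608938 - 586571)*(-1/228535))*(1/942841) = -4195509*(-1/228535)*(1/942841) = (4195509/228535)*(1/942841) = 4195509/215472167935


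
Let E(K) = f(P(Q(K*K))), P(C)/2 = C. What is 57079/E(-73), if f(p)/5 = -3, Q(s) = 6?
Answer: -57079/15 ≈ -3805.3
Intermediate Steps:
P(C) = 2*C
f(p) = -15 (f(p) = 5*(-3) = -15)
E(K) = -15
57079/E(-73) = 57079/(-15) = 57079*(-1/15) = -57079/15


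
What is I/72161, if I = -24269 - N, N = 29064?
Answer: -53333/72161 ≈ -0.73908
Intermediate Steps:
I = -53333 (I = -24269 - 1*29064 = -24269 - 29064 = -53333)
I/72161 = -53333/72161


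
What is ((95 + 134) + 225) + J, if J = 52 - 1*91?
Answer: 415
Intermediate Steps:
J = -39 (J = 52 - 91 = -39)
((95 + 134) + 225) + J = ((95 + 134) + 225) - 39 = (229 + 225) - 39 = 454 - 39 = 415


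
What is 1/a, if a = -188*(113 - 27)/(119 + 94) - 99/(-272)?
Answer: -57936/4376609 ≈ -0.013238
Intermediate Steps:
a = -4376609/57936 (a = -188/(213/86) - 99*(-1/272) = -188/(213*(1/86)) + 99/272 = -188/213/86 + 99/272 = -188*86/213 + 99/272 = -16168/213 + 99/272 = -4376609/57936 ≈ -75.542)
1/a = 1/(-4376609/57936) = -57936/4376609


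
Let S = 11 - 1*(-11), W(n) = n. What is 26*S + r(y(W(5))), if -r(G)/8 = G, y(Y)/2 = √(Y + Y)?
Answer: 572 - 16*√10 ≈ 521.40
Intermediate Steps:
y(Y) = 2*√2*√Y (y(Y) = 2*√(Y + Y) = 2*√(2*Y) = 2*(√2*√Y) = 2*√2*√Y)
r(G) = -8*G
S = 22 (S = 11 + 11 = 22)
26*S + r(y(W(5))) = 26*22 - 16*√2*√5 = 572 - 16*√10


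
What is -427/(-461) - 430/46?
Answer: -89294/10603 ≈ -8.4216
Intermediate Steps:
-427/(-461) - 430/46 = -427*(-1/461) - 430*1/46 = 427/461 - 215/23 = -89294/10603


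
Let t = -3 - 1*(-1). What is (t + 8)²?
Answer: 36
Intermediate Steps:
t = -2 (t = -3 + 1 = -2)
(t + 8)² = (-2 + 8)² = 6² = 36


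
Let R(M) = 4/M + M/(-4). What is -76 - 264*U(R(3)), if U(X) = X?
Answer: -230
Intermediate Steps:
R(M) = 4/M - M/4 (R(M) = 4/M + M*(-¼) = 4/M - M/4)
-76 - 264*U(R(3)) = -76 - 264*(4/3 - ¼*3) = -76 - 264*(4*(⅓) - ¾) = -76 - 264*(4/3 - ¾) = -76 - 264*7/12 = -76 - 154 = -230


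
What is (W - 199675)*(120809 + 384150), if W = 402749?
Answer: 102544043966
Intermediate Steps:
(W - 199675)*(120809 + 384150) = (402749 - 199675)*(120809 + 384150) = 203074*504959 = 102544043966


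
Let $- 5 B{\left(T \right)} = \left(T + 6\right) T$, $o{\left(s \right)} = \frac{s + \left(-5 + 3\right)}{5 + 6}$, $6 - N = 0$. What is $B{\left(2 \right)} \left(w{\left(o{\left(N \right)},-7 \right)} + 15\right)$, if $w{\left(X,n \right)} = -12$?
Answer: $- \frac{48}{5} \approx -9.6$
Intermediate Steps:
$N = 6$ ($N = 6 - 0 = 6 + 0 = 6$)
$o{\left(s \right)} = - \frac{2}{11} + \frac{s}{11}$ ($o{\left(s \right)} = \frac{s - 2}{11} = \left(-2 + s\right) \frac{1}{11} = - \frac{2}{11} + \frac{s}{11}$)
$B{\left(T \right)} = - \frac{T \left(6 + T\right)}{5}$ ($B{\left(T \right)} = - \frac{\left(T + 6\right) T}{5} = - \frac{\left(6 + T\right) T}{5} = - \frac{T \left(6 + T\right)}{5}$)
$B{\left(2 \right)} \left(w{\left(o{\left(N \right)},-7 \right)} + 15\right) = \left(- \frac{1}{5}\right) 2 \left(6 + 2\right) \left(-12 + 15\right) = \left(- \frac{1}{5}\right) 2 \cdot 8 \cdot 3 = \left(- \frac{16}{5}\right) 3 = - \frac{48}{5}$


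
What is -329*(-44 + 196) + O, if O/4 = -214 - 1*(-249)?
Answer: -49868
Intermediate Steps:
O = 140 (O = 4*(-214 - 1*(-249)) = 4*(-214 + 249) = 4*35 = 140)
-329*(-44 + 196) + O = -329*(-44 + 196) + 140 = -329*152 + 140 = -50008 + 140 = -49868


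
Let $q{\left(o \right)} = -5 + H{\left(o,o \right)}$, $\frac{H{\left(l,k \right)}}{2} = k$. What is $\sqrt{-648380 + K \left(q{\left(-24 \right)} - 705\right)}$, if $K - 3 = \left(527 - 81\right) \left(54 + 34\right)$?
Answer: $i \sqrt{30400638} \approx 5513.7 i$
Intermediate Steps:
$H{\left(l,k \right)} = 2 k$
$K = 39251$ ($K = 3 + \left(527 - 81\right) \left(54 + 34\right) = 3 + 446 \cdot 88 = 3 + 39248 = 39251$)
$q{\left(o \right)} = -5 + 2 o$
$\sqrt{-648380 + K \left(q{\left(-24 \right)} - 705\right)} = \sqrt{-648380 + 39251 \left(\left(-5 + 2 \left(-24\right)\right) - 705\right)} = \sqrt{-648380 + 39251 \left(\left(-5 - 48\right) - 705\right)} = \sqrt{-648380 + 39251 \left(-53 - 705\right)} = \sqrt{-648380 + 39251 \left(-758\right)} = \sqrt{-648380 - 29752258} = \sqrt{-30400638} = i \sqrt{30400638}$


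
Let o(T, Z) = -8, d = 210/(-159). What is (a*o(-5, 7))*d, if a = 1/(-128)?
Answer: -35/424 ≈ -0.082547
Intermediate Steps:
d = -70/53 (d = 210*(-1/159) = -70/53 ≈ -1.3208)
a = -1/128 ≈ -0.0078125
(a*o(-5, 7))*d = -1/128*(-8)*(-70/53) = (1/16)*(-70/53) = -35/424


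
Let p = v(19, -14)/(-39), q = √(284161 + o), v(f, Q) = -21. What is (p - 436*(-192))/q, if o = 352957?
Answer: 1088263*√637118/8282534 ≈ 104.88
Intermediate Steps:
q = √637118 (q = √(284161 + 352957) = √637118 ≈ 798.20)
p = 7/13 (p = -21/(-39) = -21*(-1/39) = 7/13 ≈ 0.53846)
(p - 436*(-192))/q = (7/13 - 436*(-192))/(√637118) = (7/13 + 83712)*(√637118/637118) = 1088263*(√637118/637118)/13 = 1088263*√637118/8282534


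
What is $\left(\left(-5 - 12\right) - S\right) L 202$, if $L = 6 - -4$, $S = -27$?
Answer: $20200$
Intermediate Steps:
$L = 10$ ($L = 6 + 4 = 10$)
$\left(\left(-5 - 12\right) - S\right) L 202 = \left(\left(-5 - 12\right) - -27\right) 10 \cdot 202 = \left(\left(-5 - 12\right) + 27\right) 10 \cdot 202 = \left(-17 + 27\right) 10 \cdot 202 = 10 \cdot 10 \cdot 202 = 100 \cdot 202 = 20200$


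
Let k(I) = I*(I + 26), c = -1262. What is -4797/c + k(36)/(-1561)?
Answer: 4671333/1969982 ≈ 2.3713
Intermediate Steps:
k(I) = I*(26 + I)
-4797/c + k(36)/(-1561) = -4797/(-1262) + (36*(26 + 36))/(-1561) = -4797*(-1/1262) + (36*62)*(-1/1561) = 4797/1262 + 2232*(-1/1561) = 4797/1262 - 2232/1561 = 4671333/1969982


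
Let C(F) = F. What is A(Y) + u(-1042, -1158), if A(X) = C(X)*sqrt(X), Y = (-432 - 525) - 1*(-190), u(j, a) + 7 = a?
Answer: -1165 - 767*I*sqrt(767) ≈ -1165.0 - 21242.0*I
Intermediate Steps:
u(j, a) = -7 + a
Y = -767 (Y = -957 + 190 = -767)
A(X) = X**(3/2) (A(X) = X*sqrt(X) = X**(3/2))
A(Y) + u(-1042, -1158) = (-767)**(3/2) + (-7 - 1158) = -767*I*sqrt(767) - 1165 = -1165 - 767*I*sqrt(767)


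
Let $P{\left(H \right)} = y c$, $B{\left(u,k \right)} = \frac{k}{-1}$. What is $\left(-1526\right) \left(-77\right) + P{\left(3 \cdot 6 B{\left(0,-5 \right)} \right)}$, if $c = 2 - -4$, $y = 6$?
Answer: $117538$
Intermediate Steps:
$B{\left(u,k \right)} = - k$ ($B{\left(u,k \right)} = k \left(-1\right) = - k$)
$c = 6$ ($c = 2 + 4 = 6$)
$P{\left(H \right)} = 36$ ($P{\left(H \right)} = 6 \cdot 6 = 36$)
$\left(-1526\right) \left(-77\right) + P{\left(3 \cdot 6 B{\left(0,-5 \right)} \right)} = \left(-1526\right) \left(-77\right) + 36 = 117502 + 36 = 117538$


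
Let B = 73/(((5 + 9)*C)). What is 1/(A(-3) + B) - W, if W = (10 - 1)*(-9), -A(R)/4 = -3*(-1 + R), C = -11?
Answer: 604511/7465 ≈ 80.979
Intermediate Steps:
A(R) = -12 + 12*R (A(R) = -(-12)*(-1 + R) = -4*(3 - 3*R) = -12 + 12*R)
W = -81 (W = 9*(-9) = -81)
B = -73/154 (B = 73/(((5 + 9)*(-11))) = 73/((14*(-11))) = 73/(-154) = 73*(-1/154) = -73/154 ≈ -0.47403)
1/(A(-3) + B) - W = 1/((-12 + 12*(-3)) - 73/154) - 1*(-81) = 1/((-12 - 36) - 73/154) + 81 = 1/(-48 - 73/154) + 81 = 1/(-7465/154) + 81 = -154/7465 + 81 = 604511/7465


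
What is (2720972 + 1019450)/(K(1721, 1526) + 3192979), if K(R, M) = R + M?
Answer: 1870211/1598113 ≈ 1.1703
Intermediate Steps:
K(R, M) = M + R
(2720972 + 1019450)/(K(1721, 1526) + 3192979) = (2720972 + 1019450)/((1526 + 1721) + 3192979) = 3740422/(3247 + 3192979) = 3740422/3196226 = 3740422*(1/3196226) = 1870211/1598113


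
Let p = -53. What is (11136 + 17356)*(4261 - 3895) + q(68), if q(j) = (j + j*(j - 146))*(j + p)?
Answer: 10349532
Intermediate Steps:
q(j) = (-53 + j)*(j + j*(-146 + j)) (q(j) = (j + j*(j - 146))*(j - 53) = (j + j*(-146 + j))*(-53 + j) = (-53 + j)*(j + j*(-146 + j)))
(11136 + 17356)*(4261 - 3895) + q(68) = (11136 + 17356)*(4261 - 3895) + 68*(7685 + 68**2 - 198*68) = 28492*366 + 68*(7685 + 4624 - 13464) = 10428072 + 68*(-1155) = 10428072 - 78540 = 10349532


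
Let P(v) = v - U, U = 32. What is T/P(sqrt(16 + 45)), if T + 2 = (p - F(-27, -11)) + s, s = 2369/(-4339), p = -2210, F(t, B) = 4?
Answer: 307762976/4178457 + 9617593*sqrt(61)/4178457 ≈ 91.632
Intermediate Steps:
P(v) = -32 + v (P(v) = v - 1*32 = v - 32 = -32 + v)
s = -2369/4339 (s = 2369*(-1/4339) = -2369/4339 ≈ -0.54598)
T = -9617593/4339 (T = -2 + ((-2210 - 1*4) - 2369/4339) = -2 + ((-2210 - 4) - 2369/4339) = -2 + (-2214 - 2369/4339) = -2 - 9608915/4339 = -9617593/4339 ≈ -2216.5)
T/P(sqrt(16 + 45)) = -9617593/(4339*(-32 + sqrt(16 + 45))) = -9617593/(4339*(-32 + sqrt(61)))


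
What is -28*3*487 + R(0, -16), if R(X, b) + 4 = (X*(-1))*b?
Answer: -40912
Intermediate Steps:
R(X, b) = -4 - X*b (R(X, b) = -4 + (X*(-1))*b = -4 + (-X)*b = -4 - X*b)
-28*3*487 + R(0, -16) = -28*3*487 + (-4 - 1*0*(-16)) = -84*487 + (-4 + 0) = -40908 - 4 = -40912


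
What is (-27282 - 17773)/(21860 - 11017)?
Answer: -45055/10843 ≈ -4.1552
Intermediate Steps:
(-27282 - 17773)/(21860 - 11017) = -45055/10843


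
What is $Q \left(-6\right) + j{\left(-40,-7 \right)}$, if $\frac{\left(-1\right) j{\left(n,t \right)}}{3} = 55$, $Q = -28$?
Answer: $3$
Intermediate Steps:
$j{\left(n,t \right)} = -165$ ($j{\left(n,t \right)} = \left(-3\right) 55 = -165$)
$Q \left(-6\right) + j{\left(-40,-7 \right)} = \left(-28\right) \left(-6\right) - 165 = 168 - 165 = 3$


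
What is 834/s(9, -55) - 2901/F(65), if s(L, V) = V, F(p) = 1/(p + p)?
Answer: -20742984/55 ≈ -3.7715e+5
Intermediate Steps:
F(p) = 1/(2*p)
834/s(9, -55) - 2901/F(65) = 834/(-55) - 2901/((1/2)/65) = 834*(-1/55) - 2901/((1/2)*(1/65)) = -834/55 - 2901/1/130 = -834/55 - 2901*130 = -834/55 - 377130 = -20742984/55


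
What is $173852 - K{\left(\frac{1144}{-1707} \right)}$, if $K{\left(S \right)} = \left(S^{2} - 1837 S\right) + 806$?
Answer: $\frac{500641297022}{2913849} \approx 1.7181 \cdot 10^{5}$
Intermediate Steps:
$K{\left(S \right)} = 806 + S^{2} - 1837 S$
$173852 - K{\left(\frac{1144}{-1707} \right)} = 173852 - \left(806 + \left(\frac{1144}{-1707}\right)^{2} - 1837 \frac{1144}{-1707}\right) = 173852 - \left(806 + \left(1144 \left(- \frac{1}{1707}\right)\right)^{2} - 1837 \cdot 1144 \left(- \frac{1}{1707}\right)\right) = 173852 - \left(806 + \left(- \frac{1144}{1707}\right)^{2} - - \frac{2101528}{1707}\right) = 173852 - \left(806 + \frac{1308736}{2913849} + \frac{2101528}{1707}\right) = 173852 - \frac{5937179326}{2913849} = \frac{500641297022}{2913849}$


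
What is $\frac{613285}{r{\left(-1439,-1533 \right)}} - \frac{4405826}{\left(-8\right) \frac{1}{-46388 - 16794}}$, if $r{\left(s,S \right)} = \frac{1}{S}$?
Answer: $- \frac{71472556393}{2} \approx -3.5736 \cdot 10^{10}$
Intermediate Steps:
$\frac{613285}{r{\left(-1439,-1533 \right)}} - \frac{4405826}{\left(-8\right) \frac{1}{-46388 - 16794}} = \frac{613285}{\frac{1}{-1533}} - \frac{4405826}{\left(-8\right) \frac{1}{-46388 - 16794}} = \frac{613285}{- \frac{1}{1533}} - \frac{4405826}{\left(-8\right) \frac{1}{-63182}} = 613285 \left(-1533\right) - \frac{4405826}{\left(-8\right) \left(- \frac{1}{63182}\right)} = -940165905 - \frac{4405826}{\frac{4}{31591}} = -940165905 - \frac{69592224583}{2} = - \frac{71472556393}{2}$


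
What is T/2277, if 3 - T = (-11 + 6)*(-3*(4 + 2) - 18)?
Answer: -59/759 ≈ -0.077734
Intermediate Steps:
T = -177 (T = 3 - (-11 + 6)*(-3*(4 + 2) - 18) = 3 - (-5)*(-3*6 - 18) = 3 - (-5)*(-18 - 18) = 3 - (-5)*(-36) = 3 - 1*180 = 3 - 180 = -177)
T/2277 = -177/2277 = -177*1/2277 = -59/759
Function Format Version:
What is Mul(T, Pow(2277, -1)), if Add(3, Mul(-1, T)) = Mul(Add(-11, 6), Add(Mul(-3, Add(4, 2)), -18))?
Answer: Rational(-59, 759) ≈ -0.077734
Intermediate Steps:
T = -177 (T = Add(3, Mul(-1, Mul(Add(-11, 6), Add(Mul(-3, Add(4, 2)), -18)))) = Add(3, Mul(-1, Mul(-5, Add(Mul(-3, 6), -18)))) = Add(3, Mul(-1, Mul(-5, Add(-18, -18)))) = Add(3, Mul(-1, Mul(-5, -36))) = Add(3, Mul(-1, 180)) = Add(3, -180) = -177)
Mul(T, Pow(2277, -1)) = Mul(-177, Pow(2277, -1)) = Mul(-177, Rational(1, 2277)) = Rational(-59, 759)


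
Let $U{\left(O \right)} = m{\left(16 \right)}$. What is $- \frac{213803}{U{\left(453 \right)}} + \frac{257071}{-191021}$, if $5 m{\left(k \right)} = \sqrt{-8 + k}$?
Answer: $- \frac{257071}{191021} - \frac{1069015 \sqrt{2}}{4} \approx -3.7796 \cdot 10^{5}$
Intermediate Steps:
$m{\left(k \right)} = \frac{\sqrt{-8 + k}}{5}$
$U{\left(O \right)} = \frac{2 \sqrt{2}}{5}$ ($U{\left(O \right)} = \frac{\sqrt{-8 + 16}}{5} = \frac{\sqrt{8}}{5} = \frac{2 \sqrt{2}}{5}$)
$- \frac{213803}{U{\left(453 \right)}} + \frac{257071}{-191021} = - \frac{213803}{\frac{2}{5} \sqrt{2}} + \frac{257071}{-191021} = - 213803 \frac{5 \sqrt{2}}{4} + 257071 \left(- \frac{1}{191021}\right) = - \frac{1069015 \sqrt{2}}{4} - \frac{257071}{191021} = - \frac{257071}{191021} - \frac{1069015 \sqrt{2}}{4}$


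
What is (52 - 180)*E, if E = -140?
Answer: 17920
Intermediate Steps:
(52 - 180)*E = (52 - 180)*(-140) = -128*(-140) = 17920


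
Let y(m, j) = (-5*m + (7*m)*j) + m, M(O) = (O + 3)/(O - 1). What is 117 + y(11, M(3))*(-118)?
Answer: -21949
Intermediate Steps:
M(O) = (3 + O)/(-1 + O)
y(m, j) = -4*m + 7*j*m (y(m, j) = (-5*m + 7*j*m) + m = -4*m + 7*j*m)
117 + y(11, M(3))*(-118) = 117 + (11*(-4 + 7*((3 + 3)/(-1 + 3))))*(-118) = 117 + (11*(-4 + 7*(6/2)))*(-118) = 117 + (11*(-4 + 7*((1/2)*6)))*(-118) = 117 + (11*(-4 + 7*3))*(-118) = 117 + (11*(-4 + 21))*(-118) = 117 + (11*17)*(-118) = 117 + 187*(-118) = 117 - 22066 = -21949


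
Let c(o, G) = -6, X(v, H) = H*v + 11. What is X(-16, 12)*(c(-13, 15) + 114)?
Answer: -19548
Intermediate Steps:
X(v, H) = 11 + H*v
X(-16, 12)*(c(-13, 15) + 114) = (11 + 12*(-16))*(-6 + 114) = (11 - 192)*108 = -181*108 = -19548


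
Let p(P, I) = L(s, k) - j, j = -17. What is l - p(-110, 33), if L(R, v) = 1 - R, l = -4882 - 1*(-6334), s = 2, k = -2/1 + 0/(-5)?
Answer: 1436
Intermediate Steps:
k = -2 (k = -2*1 + 0*(-⅕) = -2 + 0 = -2)
l = 1452 (l = -4882 + 6334 = 1452)
p(P, I) = 16 (p(P, I) = (1 - 1*2) - 1*(-17) = (1 - 2) + 17 = -1 + 17 = 16)
l - p(-110, 33) = 1452 - 1*16 = 1452 - 16 = 1436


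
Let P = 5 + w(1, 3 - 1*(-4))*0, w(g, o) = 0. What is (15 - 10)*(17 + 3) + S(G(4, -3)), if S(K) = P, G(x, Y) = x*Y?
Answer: 105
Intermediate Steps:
G(x, Y) = Y*x
P = 5 (P = 5 + 0*0 = 5 + 0 = 5)
S(K) = 5
(15 - 10)*(17 + 3) + S(G(4, -3)) = (15 - 10)*(17 + 3) + 5 = 5*20 + 5 = 100 + 5 = 105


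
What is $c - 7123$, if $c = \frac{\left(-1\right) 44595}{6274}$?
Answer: $- \frac{44734297}{6274} \approx -7130.1$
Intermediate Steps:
$c = - \frac{44595}{6274}$ ($c = \left(-44595\right) \frac{1}{6274} = - \frac{44595}{6274} \approx -7.1079$)
$c - 7123 = - \frac{44595}{6274} - 7123 = - \frac{44734297}{6274}$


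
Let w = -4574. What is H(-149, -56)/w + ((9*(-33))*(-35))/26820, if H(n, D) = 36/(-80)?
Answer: 5284311/13630520 ≈ 0.38768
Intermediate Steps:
H(n, D) = -9/20 (H(n, D) = 36*(-1/80) = -9/20)
H(-149, -56)/w + ((9*(-33))*(-35))/26820 = -9/20/(-4574) + ((9*(-33))*(-35))/26820 = -9/20*(-1/4574) - 297*(-35)*(1/26820) = 9/91480 + 10395*(1/26820) = 9/91480 + 231/596 = 5284311/13630520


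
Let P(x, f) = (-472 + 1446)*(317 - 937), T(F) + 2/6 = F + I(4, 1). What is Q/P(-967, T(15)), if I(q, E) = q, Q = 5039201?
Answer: -5039201/603880 ≈ -8.3447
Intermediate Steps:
T(F) = 11/3 + F (T(F) = -⅓ + (F + 4) = -⅓ + (4 + F) = 11/3 + F)
P(x, f) = -603880 (P(x, f) = 974*(-620) = -603880)
Q/P(-967, T(15)) = 5039201/(-603880) = 5039201*(-1/603880) = -5039201/603880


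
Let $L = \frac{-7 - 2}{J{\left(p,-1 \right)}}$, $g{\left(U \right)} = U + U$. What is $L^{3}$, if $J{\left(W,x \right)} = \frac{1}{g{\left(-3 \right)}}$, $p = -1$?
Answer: $157464$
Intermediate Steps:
$g{\left(U \right)} = 2 U$
$J{\left(W,x \right)} = - \frac{1}{6}$ ($J{\left(W,x \right)} = \frac{1}{2 \left(-3\right)} = \frac{1}{-6} = - \frac{1}{6}$)
$L = 54$ ($L = \frac{-7 - 2}{- \frac{1}{6}} = \left(-7 - 2\right) \left(-6\right) = \left(-9\right) \left(-6\right) = 54$)
$L^{3} = 54^{3} = 157464$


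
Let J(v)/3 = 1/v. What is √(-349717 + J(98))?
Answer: I*√68544526/14 ≈ 591.37*I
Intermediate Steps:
J(v) = 3/v
√(-349717 + J(98)) = √(-349717 + 3/98) = √(-34272263/98) = I*√68544526/14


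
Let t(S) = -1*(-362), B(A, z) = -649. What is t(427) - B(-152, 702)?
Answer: 1011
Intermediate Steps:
t(S) = 362
t(427) - B(-152, 702) = 362 - 1*(-649) = 362 + 649 = 1011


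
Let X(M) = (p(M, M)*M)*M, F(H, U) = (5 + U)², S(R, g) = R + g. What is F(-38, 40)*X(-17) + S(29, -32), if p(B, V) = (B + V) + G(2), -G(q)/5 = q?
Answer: -25749903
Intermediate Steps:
G(q) = -5*q
p(B, V) = -10 + B + V (p(B, V) = (B + V) - 5*2 = (B + V) - 10 = -10 + B + V)
X(M) = M²*(-10 + 2*M) (X(M) = ((-10 + M + M)*M)*M = ((-10 + 2*M)*M)*M = (M*(-10 + 2*M))*M = M²*(-10 + 2*M))
F(-38, 40)*X(-17) + S(29, -32) = (5 + 40)²*(2*(-17)²*(-5 - 17)) + (29 - 32) = 45²*(2*289*(-22)) - 3 = 2025*(-12716) - 3 = -25749900 - 3 = -25749903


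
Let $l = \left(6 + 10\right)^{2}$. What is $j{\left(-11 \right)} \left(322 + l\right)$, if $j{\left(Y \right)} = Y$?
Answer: $-6358$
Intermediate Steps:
$l = 256$ ($l = 16^{2} = 256$)
$j{\left(-11 \right)} \left(322 + l\right) = - 11 \left(322 + 256\right) = \left(-11\right) 578 = -6358$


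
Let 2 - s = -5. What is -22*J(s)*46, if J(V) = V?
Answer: -7084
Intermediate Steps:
s = 7 (s = 2 - 1*(-5) = 2 + 5 = 7)
-22*J(s)*46 = -22*7*46 = -154*46 = -7084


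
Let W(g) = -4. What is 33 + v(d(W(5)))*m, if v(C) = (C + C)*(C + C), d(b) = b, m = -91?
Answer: -5791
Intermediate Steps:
v(C) = 4*C**2 (v(C) = (2*C)*(2*C) = 4*C**2)
33 + v(d(W(5)))*m = 33 + (4*(-4)**2)*(-91) = 33 + (4*16)*(-91) = 33 + 64*(-91) = 33 - 5824 = -5791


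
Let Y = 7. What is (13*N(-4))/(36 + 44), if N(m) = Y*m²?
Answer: 91/5 ≈ 18.200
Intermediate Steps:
N(m) = 7*m²
(13*N(-4))/(36 + 44) = (13*(7*(-4)²))/(36 + 44) = (13*(7*16))/80 = (13*112)*(1/80) = 1456*(1/80) = 91/5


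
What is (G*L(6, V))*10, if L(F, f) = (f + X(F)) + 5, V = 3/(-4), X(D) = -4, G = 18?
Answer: 45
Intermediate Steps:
V = -¾ (V = 3*(-¼) = -¾ ≈ -0.75000)
L(F, f) = 1 + f (L(F, f) = (f - 4) + 5 = (-4 + f) + 5 = 1 + f)
(G*L(6, V))*10 = (18*(1 - ¾))*10 = (18*(¼))*10 = (9/2)*10 = 45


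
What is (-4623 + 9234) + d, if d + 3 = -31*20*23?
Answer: -9652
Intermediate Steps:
d = -14263 (d = -3 - 31*20*23 = -3 - 620*23 = -3 - 14260 = -14263)
(-4623 + 9234) + d = (-4623 + 9234) - 14263 = 4611 - 14263 = -9652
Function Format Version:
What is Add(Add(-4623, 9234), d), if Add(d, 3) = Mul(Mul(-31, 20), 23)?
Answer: -9652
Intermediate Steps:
d = -14263 (d = Add(-3, Mul(Mul(-31, 20), 23)) = Add(-3, Mul(-620, 23)) = Add(-3, -14260) = -14263)
Add(Add(-4623, 9234), d) = Add(Add(-4623, 9234), -14263) = Add(4611, -14263) = -9652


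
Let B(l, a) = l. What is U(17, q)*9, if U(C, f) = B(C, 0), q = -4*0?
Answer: 153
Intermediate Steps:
q = 0
U(C, f) = C
U(17, q)*9 = 17*9 = 153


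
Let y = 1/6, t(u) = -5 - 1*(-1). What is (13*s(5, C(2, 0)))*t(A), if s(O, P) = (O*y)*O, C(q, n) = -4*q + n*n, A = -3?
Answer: -650/3 ≈ -216.67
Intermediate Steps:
t(u) = -4 (t(u) = -5 + 1 = -4)
y = ⅙ ≈ 0.16667
C(q, n) = n² - 4*q (C(q, n) = -4*q + n² = n² - 4*q)
s(O, P) = O²/6 (s(O, P) = (O*(⅙))*O = (O/6)*O = O²/6)
(13*s(5, C(2, 0)))*t(A) = (13*((⅙)*5²))*(-4) = (13*((⅙)*25))*(-4) = (13*(25/6))*(-4) = (325/6)*(-4) = -650/3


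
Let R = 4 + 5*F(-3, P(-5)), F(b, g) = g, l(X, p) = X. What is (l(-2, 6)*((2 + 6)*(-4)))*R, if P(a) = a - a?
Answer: 256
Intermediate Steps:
P(a) = 0
R = 4 (R = 4 + 5*0 = 4 + 0 = 4)
(l(-2, 6)*((2 + 6)*(-4)))*R = -2*(2 + 6)*(-4)*4 = -16*(-4)*4 = -2*(-32)*4 = 64*4 = 256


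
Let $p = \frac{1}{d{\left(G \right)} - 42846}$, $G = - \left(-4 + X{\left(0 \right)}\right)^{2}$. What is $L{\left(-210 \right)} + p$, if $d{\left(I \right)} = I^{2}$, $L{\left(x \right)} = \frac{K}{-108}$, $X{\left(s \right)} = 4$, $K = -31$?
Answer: $\frac{221353}{771228} \approx 0.28701$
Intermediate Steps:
$G = 0$ ($G = - \left(-4 + 4\right)^{2} = - 0^{2} = \left(-1\right) 0 = 0$)
$L{\left(x \right)} = \frac{31}{108}$ ($L{\left(x \right)} = - \frac{31}{-108} = \left(-31\right) \left(- \frac{1}{108}\right) = \frac{31}{108}$)
$p = - \frac{1}{42846}$ ($p = \frac{1}{0^{2} - 42846} = \frac{1}{0 - 42846} = \frac{1}{-42846} = - \frac{1}{42846} \approx -2.3339 \cdot 10^{-5}$)
$L{\left(-210 \right)} + p = \frac{31}{108} - \frac{1}{42846} = \frac{221353}{771228}$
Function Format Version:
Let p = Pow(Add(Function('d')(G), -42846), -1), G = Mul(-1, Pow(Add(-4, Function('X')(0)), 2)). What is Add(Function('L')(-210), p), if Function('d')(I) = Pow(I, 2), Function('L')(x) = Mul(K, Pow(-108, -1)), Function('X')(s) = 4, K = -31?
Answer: Rational(221353, 771228) ≈ 0.28701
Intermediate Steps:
G = 0 (G = Mul(-1, Pow(Add(-4, 4), 2)) = Mul(-1, Pow(0, 2)) = Mul(-1, 0) = 0)
Function('L')(x) = Rational(31, 108) (Function('L')(x) = Mul(-31, Pow(-108, -1)) = Mul(-31, Rational(-1, 108)) = Rational(31, 108))
p = Rational(-1, 42846) (p = Pow(Add(Pow(0, 2), -42846), -1) = Pow(Add(0, -42846), -1) = Pow(-42846, -1) = Rational(-1, 42846) ≈ -2.3339e-5)
Add(Function('L')(-210), p) = Add(Rational(31, 108), Rational(-1, 42846)) = Rational(221353, 771228)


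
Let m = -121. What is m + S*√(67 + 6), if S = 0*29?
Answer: -121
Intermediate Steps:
S = 0
m + S*√(67 + 6) = -121 + 0*√(67 + 6) = -121 + 0*√73 = -121 + 0 = -121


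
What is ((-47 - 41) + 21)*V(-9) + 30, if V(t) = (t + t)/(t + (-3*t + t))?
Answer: 164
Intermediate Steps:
V(t) = -2 (V(t) = (2*t)/(t - 2*t) = (2*t)/((-t)) = (2*t)*(-1/t) = -2)
((-47 - 41) + 21)*V(-9) + 30 = ((-47 - 41) + 21)*(-2) + 30 = (-88 + 21)*(-2) + 30 = -67*(-2) + 30 = 134 + 30 = 164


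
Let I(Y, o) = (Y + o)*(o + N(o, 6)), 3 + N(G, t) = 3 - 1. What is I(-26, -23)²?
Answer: 1382976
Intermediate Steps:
N(G, t) = -1 (N(G, t) = -3 + (3 - 1) = -3 + 2 = -1)
I(Y, o) = (-1 + o)*(Y + o) (I(Y, o) = (Y + o)*(o - 1) = (Y + o)*(-1 + o) = (-1 + o)*(Y + o))
I(-26, -23)² = ((-23)² - 1*(-26) - 1*(-23) - 26*(-23))² = (529 + 26 + 23 + 598)² = 1176² = 1382976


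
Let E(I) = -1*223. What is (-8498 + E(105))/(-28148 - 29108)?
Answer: 513/3368 ≈ 0.15232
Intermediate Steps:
E(I) = -223
(-8498 + E(105))/(-28148 - 29108) = (-8498 - 223)/(-28148 - 29108) = -8721/(-57256) = -8721*(-1/57256) = 513/3368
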